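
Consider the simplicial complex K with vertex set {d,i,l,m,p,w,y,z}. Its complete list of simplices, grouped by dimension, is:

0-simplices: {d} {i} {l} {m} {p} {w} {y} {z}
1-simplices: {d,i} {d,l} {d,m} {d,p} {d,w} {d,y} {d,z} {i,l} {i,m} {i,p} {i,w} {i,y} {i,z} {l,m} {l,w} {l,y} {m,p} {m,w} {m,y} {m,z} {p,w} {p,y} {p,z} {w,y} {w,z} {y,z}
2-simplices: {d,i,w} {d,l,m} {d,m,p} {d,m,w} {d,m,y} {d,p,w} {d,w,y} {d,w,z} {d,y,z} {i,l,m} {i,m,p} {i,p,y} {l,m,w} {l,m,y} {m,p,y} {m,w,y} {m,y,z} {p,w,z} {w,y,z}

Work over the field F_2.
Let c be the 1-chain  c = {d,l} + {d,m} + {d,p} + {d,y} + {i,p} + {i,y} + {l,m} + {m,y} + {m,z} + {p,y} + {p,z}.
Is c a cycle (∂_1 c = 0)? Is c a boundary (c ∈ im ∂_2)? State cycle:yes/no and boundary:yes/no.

n_0=8 n_1=26 n_2=19  [Z2]
∂1: piv[di,dl,dm,dp,dw,dy,dz] rk=7  ker:il,im,ip,iw,iy,iz,lm,lw,ly,mp,mw,my,mz,pw,py,pz,wy,wz,yz
∂2: piv[diw,dlm,dmp,dmw,dmy,dpw,dwy,dwz,dyz,ilm,imp,ipy,lmw,lmy,mpy,myz,pwz] rk=17  ker:mwy,wyz
∂1c = 0
c vs im∂2: reduces to 0 ⇒ boundary

cycle:yes boundary:yes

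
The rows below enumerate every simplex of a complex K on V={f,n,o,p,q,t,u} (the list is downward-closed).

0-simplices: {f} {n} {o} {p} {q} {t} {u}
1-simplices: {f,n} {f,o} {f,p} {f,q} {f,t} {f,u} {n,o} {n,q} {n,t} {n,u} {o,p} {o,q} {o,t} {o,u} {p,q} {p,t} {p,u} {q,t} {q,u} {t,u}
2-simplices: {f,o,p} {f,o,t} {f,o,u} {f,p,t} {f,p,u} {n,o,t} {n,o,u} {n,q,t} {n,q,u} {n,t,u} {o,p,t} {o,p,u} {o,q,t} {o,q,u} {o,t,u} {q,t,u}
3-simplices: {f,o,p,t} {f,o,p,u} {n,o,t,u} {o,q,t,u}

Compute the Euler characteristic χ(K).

χ(K)=-1

n_0=7 n_1=20 n_2=16 n_3=4
χ=+7−20+16−4=-1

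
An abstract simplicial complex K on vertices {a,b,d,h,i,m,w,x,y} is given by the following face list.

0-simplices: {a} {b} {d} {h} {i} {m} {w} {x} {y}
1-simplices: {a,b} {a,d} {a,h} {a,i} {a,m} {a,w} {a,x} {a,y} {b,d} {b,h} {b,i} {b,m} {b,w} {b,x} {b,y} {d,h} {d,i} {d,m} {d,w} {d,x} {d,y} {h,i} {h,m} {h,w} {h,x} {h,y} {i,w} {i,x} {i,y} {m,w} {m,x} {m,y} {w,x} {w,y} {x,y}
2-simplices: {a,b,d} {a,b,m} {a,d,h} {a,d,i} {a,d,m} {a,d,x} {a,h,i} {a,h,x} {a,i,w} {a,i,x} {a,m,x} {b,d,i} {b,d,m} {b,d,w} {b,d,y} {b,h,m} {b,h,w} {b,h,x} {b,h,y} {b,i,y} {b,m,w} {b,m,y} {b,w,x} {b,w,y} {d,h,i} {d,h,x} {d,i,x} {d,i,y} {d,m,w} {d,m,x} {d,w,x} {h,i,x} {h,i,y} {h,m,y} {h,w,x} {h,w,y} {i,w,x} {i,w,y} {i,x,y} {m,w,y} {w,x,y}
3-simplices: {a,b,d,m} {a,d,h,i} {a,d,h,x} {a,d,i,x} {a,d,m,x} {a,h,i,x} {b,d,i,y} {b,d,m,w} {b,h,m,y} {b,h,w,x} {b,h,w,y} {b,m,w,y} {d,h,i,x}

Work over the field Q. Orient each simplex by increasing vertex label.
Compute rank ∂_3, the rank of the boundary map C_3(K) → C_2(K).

n_0=9 n_1=35 n_2=41 n_3=13  [Q]
∂1: piv[ab,ad,ah,ai,am,aw,ax,ay] rk=8  ker:bd,bh,bi,bm,bw,bx,by,dh,di,dm,dw,dx,dy,hi,hm,hw,hx,hy,iw,ix,iy,mw,mx,my,wx,wy,xy
∂2: piv[abd,abm,adh,adi,adm,adx,ahi,ahx,aiw,aix,amx,bdi,bdw,bdy,bhm,bhw,bhx,bhy,biy,bmw,bmy,bwx,bwy,dwx,iwx,ixy] rk=26  ker:bdm,dhi,dhx,dix,diy,dmw,dmx,hix,hiy,hmy,hwx,hwy,iwy,mwy,wxy
∂3: piv[abdm,adhi,adhx,adix,admx,ahix,bdiy,bdmw,bhmy,bhwx,bhwy,bmwy] rk=12  ker:dhix
rk∂_3=12

rank∂_3=12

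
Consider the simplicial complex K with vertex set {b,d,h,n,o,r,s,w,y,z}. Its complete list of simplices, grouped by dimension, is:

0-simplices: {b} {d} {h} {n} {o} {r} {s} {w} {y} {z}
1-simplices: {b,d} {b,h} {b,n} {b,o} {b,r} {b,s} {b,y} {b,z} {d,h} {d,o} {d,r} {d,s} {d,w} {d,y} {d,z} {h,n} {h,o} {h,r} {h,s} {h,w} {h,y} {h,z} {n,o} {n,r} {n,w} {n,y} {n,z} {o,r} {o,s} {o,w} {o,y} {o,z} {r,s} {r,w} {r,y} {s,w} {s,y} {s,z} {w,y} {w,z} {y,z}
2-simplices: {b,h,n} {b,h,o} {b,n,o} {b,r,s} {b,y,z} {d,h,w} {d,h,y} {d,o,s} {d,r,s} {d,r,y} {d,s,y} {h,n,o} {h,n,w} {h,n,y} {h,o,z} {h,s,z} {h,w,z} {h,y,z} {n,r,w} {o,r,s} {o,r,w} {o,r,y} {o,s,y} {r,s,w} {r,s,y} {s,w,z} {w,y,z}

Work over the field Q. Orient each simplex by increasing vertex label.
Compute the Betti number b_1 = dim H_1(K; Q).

b_1=8

n_0=10 n_1=41 n_2=27  [Q]
∂1: piv[bd,bh,bn,bo,br,bs,by,bz,dw] rk=9  ker:dh,do,dr,ds,dy,dz,hn,ho,hr,hs,hw,hy,hz,no,nr,nw,ny,nz,or,os,ow,oy,oz,rs,rw,ry,sw,sy,sz,wy,wz,yz
∂2: piv[bhn,bho,bno,brs,byz,dhw,dhy,dos,drs,dry,dsy,hnw,hny,hoz,hsz,hwz,hyz,nrw,ors,orw,ory,rsw,swz,wyz] rk=24  ker:hno,osy,rsy
b_1=(41−9)−24=8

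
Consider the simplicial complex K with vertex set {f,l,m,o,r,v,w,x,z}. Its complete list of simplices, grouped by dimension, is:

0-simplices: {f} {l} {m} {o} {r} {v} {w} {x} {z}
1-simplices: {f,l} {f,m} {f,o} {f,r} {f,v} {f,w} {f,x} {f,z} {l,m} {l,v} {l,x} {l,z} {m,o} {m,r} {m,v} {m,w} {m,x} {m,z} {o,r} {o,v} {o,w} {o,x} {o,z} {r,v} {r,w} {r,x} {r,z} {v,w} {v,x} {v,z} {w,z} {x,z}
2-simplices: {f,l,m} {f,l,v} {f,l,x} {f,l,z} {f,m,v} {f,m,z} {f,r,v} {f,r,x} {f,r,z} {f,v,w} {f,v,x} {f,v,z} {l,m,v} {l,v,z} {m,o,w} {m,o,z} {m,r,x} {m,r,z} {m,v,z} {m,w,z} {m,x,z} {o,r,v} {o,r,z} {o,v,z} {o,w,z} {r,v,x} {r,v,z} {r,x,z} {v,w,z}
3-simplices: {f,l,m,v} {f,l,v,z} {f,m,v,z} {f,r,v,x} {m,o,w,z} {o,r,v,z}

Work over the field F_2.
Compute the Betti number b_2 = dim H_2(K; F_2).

b_2=2

n_0=9 n_1=32 n_2=29 n_3=6  [Z2]
∂1: piv[fl,fm,fo,fr,fv,fw,fx,fz] rk=8  ker:lm,lv,lx,lz,mo,mr,mv,mw,mx,mz,or,ov,ow,ox,oz,rv,rw,rx,rz,vw,vx,vz,wz,xz
∂2: piv[flm,flv,flx,flz,fmv,fmz,frv,frx,frz,fvw,fvx,fvz,mow,moz,mrx,mrz,mwz,mxz,orv,orz,vwz] rk=21  ker:lmv,lvz,mvz,ovz,owz,rvx,rvz,rxz
∂3: piv[flmv,flvz,fmvz,frvx,mowz,orvz] rk=6
b_2=(29−21)−6=2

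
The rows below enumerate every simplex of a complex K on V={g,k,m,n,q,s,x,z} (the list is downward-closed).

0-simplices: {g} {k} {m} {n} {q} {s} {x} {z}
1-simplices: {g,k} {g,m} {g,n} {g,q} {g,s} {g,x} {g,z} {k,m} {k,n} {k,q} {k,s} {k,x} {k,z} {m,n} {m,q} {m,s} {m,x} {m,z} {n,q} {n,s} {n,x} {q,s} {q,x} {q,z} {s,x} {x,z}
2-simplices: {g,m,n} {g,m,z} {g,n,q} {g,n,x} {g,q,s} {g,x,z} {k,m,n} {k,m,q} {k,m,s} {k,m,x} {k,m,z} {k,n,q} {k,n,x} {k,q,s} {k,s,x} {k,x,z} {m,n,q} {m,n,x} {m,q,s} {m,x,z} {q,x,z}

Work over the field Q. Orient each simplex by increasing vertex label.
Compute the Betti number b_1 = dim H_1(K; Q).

n_0=8 n_1=26 n_2=21  [Q]
∂1: piv[gk,gm,gn,gq,gs,gx,gz] rk=7  ker:km,kn,kq,ks,kx,kz,mn,mq,ms,mx,mz,nq,ns,nx,qs,qx,qz,sx,xz
∂2: piv[gmn,gmz,gnq,gnx,gqs,gxz,kmn,kmq,kms,kmx,kmz,knq,knx,kqs,ksx,qxz] rk=16  ker:kxz,mnq,mnx,mqs,mxz
b_1=(26−7)−16=3

b_1=3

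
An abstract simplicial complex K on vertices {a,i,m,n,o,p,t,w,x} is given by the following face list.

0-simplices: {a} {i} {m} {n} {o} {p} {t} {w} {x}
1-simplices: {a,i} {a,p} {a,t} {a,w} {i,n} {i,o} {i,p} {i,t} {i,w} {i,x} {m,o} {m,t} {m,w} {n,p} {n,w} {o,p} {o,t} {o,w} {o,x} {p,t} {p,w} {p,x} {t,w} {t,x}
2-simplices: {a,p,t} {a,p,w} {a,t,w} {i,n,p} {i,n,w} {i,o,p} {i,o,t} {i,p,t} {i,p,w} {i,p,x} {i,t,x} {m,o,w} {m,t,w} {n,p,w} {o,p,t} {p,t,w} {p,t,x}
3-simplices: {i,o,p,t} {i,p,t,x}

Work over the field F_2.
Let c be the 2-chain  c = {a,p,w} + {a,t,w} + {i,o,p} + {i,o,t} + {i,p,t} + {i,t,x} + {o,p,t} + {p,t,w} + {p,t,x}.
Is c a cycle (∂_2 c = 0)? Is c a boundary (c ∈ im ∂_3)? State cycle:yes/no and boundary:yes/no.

cycle:no boundary:no

n_0=9 n_1=24 n_2=17 n_3=2  [Z2]
∂1: piv[ai,ap,at,aw,in,io,ix,mo] rk=8  ker:ip,it,iw,mt,mw,np,nw,op,ot,ow,ox,pt,pw,px,tw,tx
∂2: piv[apt,apw,atw,inp,inw,iop,iot,ipt,ipw,ipx,itx,mow,mtw] rk=13  ker:npw,opt,ptw,ptx
∂3: piv[iopt,iptx] rk=2
∂2c = {a,p} + {a,t} + {i,t} + {i,x} + {p,x}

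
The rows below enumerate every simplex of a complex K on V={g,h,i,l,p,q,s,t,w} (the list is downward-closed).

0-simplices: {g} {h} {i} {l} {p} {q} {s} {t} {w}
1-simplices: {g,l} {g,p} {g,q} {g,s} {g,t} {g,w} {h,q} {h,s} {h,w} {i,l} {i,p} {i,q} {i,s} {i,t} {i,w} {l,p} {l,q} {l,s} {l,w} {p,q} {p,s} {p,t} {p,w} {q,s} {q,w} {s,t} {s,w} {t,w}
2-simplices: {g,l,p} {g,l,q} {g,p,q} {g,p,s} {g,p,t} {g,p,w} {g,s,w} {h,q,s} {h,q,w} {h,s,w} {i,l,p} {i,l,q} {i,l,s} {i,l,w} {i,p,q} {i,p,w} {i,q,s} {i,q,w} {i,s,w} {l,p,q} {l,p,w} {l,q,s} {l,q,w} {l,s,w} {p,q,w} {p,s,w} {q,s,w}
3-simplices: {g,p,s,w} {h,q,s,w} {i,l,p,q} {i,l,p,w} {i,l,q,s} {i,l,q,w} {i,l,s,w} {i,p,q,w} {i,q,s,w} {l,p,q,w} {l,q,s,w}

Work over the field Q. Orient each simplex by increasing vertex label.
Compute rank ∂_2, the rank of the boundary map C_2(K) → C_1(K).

n_0=9 n_1=28 n_2=27 n_3=11  [Q]
∂1: piv[gl,gp,gq,gs,gt,gw,hq,il] rk=8  ker:hs,hw,ip,iq,is,it,iw,lp,lq,ls,lw,pq,ps,pt,pw,qs,qw,st,sw,tw
∂2: piv[glp,glq,gpq,gps,gpt,gpw,gsw,hqs,hqw,hsw,ilp,ilq,ils,ilw,ipw,iqs,iqw] rk=17  ker:ipq,isw,lpq,lpw,lqs,lqw,lsw,pqw,psw,qsw
∂3: piv[gpsw,hqsw,ilpq,ilpw,ilqs,ilqw,ilsw,ipqw,iqsw] rk=9  ker:lpqw,lqsw
rk∂_2=17

rank∂_2=17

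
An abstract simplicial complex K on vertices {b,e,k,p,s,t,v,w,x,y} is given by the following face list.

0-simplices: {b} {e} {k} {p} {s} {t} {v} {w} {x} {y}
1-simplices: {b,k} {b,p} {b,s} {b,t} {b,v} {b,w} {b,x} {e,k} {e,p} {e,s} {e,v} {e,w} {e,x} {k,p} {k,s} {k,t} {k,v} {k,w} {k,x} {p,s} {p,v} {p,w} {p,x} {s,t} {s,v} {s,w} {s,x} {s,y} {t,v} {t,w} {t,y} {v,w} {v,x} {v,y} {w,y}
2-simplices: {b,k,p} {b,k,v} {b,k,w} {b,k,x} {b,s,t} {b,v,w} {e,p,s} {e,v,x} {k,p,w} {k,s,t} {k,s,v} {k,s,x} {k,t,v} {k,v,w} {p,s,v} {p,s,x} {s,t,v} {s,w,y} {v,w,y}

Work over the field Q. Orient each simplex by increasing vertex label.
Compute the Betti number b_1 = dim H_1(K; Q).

n_0=10 n_1=35 n_2=19  [Q]
∂1: piv[bk,bp,bs,bt,bv,bw,bx,ek,sy] rk=9  ker:ep,es,ev,ew,ex,kp,ks,kt,kv,kw,kx,ps,pv,pw,px,st,sv,sw,sx,tv,tw,ty,vw,vx,vy,wy
∂2: piv[bkp,bkv,bkw,bkx,bst,bvw,eps,evx,kpw,kst,ksv,ksx,ktv,psv,psx,swy,vwy] rk=17  ker:kvw,stv
b_1=(35−9)−17=9

b_1=9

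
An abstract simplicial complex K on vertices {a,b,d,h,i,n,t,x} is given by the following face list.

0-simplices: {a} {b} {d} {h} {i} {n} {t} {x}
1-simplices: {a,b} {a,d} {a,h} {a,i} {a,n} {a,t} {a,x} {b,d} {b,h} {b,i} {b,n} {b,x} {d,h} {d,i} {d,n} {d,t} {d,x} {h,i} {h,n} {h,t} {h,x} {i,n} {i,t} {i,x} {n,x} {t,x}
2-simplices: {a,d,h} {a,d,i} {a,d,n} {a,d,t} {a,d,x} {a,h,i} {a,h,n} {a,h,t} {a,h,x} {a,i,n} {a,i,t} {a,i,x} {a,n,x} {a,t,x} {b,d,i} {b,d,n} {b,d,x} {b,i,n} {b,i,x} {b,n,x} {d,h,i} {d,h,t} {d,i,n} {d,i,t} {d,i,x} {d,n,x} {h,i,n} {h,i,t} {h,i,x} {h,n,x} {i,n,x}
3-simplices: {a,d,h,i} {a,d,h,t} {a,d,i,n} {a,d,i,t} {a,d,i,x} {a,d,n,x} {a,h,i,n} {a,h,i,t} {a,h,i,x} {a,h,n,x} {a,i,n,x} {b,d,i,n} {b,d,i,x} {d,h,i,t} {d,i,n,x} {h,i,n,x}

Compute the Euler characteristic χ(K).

χ(K)=-3

n_0=8 n_1=26 n_2=31 n_3=16
χ=+8−26+31−16=-3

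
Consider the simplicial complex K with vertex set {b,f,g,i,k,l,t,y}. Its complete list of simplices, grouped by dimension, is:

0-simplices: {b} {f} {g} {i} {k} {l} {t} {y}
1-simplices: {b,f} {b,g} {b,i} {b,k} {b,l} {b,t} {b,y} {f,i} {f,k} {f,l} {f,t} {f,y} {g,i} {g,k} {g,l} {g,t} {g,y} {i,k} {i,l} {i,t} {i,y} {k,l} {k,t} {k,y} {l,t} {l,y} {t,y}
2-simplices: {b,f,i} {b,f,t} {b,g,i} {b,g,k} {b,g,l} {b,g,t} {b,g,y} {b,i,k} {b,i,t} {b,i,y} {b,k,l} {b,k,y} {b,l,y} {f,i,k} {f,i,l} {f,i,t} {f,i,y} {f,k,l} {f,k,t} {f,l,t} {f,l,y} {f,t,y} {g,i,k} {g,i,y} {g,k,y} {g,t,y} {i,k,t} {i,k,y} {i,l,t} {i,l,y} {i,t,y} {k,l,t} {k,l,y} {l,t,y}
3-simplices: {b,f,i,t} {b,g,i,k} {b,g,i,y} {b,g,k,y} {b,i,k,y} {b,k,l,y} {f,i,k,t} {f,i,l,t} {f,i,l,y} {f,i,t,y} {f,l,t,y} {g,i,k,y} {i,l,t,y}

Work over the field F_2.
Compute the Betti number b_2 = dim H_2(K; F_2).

n_0=8 n_1=27 n_2=34 n_3=13  [Z2]
∂1: piv[bf,bg,bi,bk,bl,bt,by] rk=7  ker:fi,fk,fl,ft,fy,gi,gk,gl,gt,gy,ik,il,it,iy,kl,kt,ky,lt,ly,ty
∂2: piv[bfi,bft,bgi,bgk,bgl,bgt,bgy,bik,bit,biy,bkl,bky,bly,fik,fil,fiy,fkl,fkt,flt,fty] rk=20  ker:fit,fly,gik,giy,gky,gty,ikt,iky,ilt,ily,ity,klt,kly,lty
∂3: piv[bfit,bgik,bgiy,bgky,biky,bkly,fikt,filt,fily,fity,flty] rk=11  ker:giky,ilty
b_2=(34−20)−11=3

b_2=3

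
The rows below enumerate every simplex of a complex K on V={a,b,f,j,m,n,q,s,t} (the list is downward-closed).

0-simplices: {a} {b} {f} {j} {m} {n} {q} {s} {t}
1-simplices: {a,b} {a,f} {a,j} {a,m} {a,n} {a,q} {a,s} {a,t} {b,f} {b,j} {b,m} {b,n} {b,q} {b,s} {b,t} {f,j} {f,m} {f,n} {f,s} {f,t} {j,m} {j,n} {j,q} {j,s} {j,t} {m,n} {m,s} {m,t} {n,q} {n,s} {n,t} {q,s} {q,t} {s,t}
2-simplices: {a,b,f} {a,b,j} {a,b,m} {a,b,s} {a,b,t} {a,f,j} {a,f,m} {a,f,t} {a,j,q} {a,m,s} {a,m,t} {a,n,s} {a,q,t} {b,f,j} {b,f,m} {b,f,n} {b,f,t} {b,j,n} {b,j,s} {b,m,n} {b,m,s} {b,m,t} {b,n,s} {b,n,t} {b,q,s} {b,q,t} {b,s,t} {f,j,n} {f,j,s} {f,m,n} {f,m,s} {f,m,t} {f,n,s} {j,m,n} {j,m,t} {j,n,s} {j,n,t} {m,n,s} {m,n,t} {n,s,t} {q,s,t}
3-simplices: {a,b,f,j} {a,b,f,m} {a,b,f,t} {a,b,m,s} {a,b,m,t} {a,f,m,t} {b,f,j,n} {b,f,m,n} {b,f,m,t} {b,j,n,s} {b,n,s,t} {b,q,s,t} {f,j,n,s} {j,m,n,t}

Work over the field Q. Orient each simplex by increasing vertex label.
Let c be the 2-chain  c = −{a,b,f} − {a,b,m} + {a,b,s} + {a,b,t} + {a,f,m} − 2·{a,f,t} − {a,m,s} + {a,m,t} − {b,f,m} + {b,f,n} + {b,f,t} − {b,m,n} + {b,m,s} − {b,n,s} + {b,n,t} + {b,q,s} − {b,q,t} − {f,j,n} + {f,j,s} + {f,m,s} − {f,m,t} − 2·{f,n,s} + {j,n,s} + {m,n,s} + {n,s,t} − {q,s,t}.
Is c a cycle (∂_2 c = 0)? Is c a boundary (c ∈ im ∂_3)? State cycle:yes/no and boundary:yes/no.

n_0=9 n_1=34 n_2=41 n_3=14  [Q]
∂1: piv[ab,af,aj,am,an,aq,as,at] rk=8  ker:bf,bj,bm,bn,bq,bs,bt,fj,fm,fn,fs,ft,jm,jn,jq,js,jt,mn,ms,mt,nq,ns,nt,qs,qt,st
∂2: piv[abf,abj,abm,abs,abt,afj,afm,aft,ajq,ams,amt,ans,aqt,bfn,bjn,bjs,bmn,bns,bnt,bqs,bqt,bst,fjs,jmn,jmt] rk=25  ker:bfj,bfm,bft,bms,bmt,fjn,fmn,fms,fmt,fns,jns,jnt,mns,mnt,nst,qst
∂3: piv[abfj,abfm,abft,abms,abmt,afmt,bfjn,bfmn,bjns,bnst,bqst,fjns,jmnt] rk=13  ker:bfmt
∂2c = 0
c vs im∂3: residual ≠ 0 ⇒ not boundary

cycle:yes boundary:no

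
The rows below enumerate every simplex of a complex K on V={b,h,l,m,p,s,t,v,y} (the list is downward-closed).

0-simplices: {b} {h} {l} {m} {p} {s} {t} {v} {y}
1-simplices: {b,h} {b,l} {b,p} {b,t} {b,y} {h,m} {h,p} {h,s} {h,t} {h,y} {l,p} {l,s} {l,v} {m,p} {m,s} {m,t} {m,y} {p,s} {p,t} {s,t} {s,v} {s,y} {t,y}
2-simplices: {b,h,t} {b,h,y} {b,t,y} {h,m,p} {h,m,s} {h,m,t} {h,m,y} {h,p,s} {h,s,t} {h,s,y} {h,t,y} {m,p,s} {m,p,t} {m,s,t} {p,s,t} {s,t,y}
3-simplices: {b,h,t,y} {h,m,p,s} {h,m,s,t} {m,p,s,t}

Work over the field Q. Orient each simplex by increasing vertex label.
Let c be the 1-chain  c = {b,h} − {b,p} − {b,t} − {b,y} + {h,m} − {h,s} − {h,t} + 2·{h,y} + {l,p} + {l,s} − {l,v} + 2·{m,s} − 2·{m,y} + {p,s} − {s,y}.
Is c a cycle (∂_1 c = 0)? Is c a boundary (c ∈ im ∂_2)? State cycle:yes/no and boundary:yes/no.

n_0=9 n_1=23 n_2=16 n_3=4  [Q]
∂1: piv[bh,bl,bp,bt,by,hm,hs,lv] rk=8  ker:hp,ht,hy,lp,ls,mp,ms,mt,my,ps,pt,st,sv,sy,ty
∂2: piv[bht,bhy,bty,hmp,hms,hmt,hmy,hps,hst,hsy,mpt] rk=11  ker:hty,mps,mst,pst,sty
∂3: piv[bhty,hmps,hmst,mpst] rk=4
∂1c = 2·{b} − {l} + {m} − {p} + 4·{s} − 2·{t} − {v} − 2·{y}

cycle:no boundary:no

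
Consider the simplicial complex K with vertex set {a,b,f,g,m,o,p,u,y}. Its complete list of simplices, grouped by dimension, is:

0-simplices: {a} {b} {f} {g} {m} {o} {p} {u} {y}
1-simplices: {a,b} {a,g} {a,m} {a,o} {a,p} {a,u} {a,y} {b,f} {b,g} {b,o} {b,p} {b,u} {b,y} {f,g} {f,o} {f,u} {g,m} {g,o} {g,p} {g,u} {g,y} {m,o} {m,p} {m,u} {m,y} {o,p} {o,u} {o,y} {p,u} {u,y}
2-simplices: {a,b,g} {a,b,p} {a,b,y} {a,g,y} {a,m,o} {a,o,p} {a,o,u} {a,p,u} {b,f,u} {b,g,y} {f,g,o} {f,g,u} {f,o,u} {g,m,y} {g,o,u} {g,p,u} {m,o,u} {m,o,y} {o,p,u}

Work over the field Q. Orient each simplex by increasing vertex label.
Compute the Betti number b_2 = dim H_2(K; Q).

b_2=3

n_0=9 n_1=30 n_2=19  [Q]
∂1: piv[ab,ag,am,ao,ap,au,ay,bf] rk=8  ker:bg,bo,bp,bu,by,fg,fo,fu,gm,go,gp,gu,gy,mo,mp,mu,my,op,ou,oy,pu,uy
∂2: piv[abg,abp,aby,agy,amo,aop,aou,apu,bfu,fgo,fgu,fou,gmy,gpu,mou,moy] rk=16  ker:bgy,gou,opu
b_2=(19−16)−0=3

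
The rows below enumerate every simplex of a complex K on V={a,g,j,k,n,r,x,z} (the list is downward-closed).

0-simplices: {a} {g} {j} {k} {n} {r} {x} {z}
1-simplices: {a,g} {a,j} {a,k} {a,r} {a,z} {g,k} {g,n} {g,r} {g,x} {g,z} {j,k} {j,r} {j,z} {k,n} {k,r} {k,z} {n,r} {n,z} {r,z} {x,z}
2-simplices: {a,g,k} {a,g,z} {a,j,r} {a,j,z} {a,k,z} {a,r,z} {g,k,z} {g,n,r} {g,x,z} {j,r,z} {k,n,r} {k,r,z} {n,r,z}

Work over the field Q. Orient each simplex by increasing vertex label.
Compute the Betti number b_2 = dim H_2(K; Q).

n_0=8 n_1=20 n_2=13  [Q]
∂1: piv[ag,aj,ak,ar,az,gn,gx] rk=7  ker:gk,gr,gz,jk,jr,jz,kn,kr,kz,nr,nz,rz,xz
∂2: piv[agk,agz,ajr,ajz,akz,arz,gnr,gxz,knr,krz,nrz] rk=11  ker:gkz,jrz
b_2=(13−11)−0=2

b_2=2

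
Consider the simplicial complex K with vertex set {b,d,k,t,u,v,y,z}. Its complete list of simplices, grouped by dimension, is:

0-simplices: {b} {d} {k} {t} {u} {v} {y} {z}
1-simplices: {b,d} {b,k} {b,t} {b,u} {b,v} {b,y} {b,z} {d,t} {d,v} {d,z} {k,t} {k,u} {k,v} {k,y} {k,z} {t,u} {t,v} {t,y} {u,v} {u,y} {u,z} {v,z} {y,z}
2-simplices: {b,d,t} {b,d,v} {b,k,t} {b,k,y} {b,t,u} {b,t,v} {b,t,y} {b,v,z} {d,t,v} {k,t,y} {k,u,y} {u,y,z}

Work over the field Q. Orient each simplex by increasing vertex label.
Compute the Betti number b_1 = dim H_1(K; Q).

n_0=8 n_1=23 n_2=12  [Q]
∂1: piv[bd,bk,bt,bu,bv,by,bz] rk=7  ker:dt,dv,dz,kt,ku,kv,ky,kz,tu,tv,ty,uv,uy,uz,vz,yz
∂2: piv[bdt,bdv,bkt,bky,btu,btv,bty,bvz,kuy,uyz] rk=10  ker:dtv,kty
b_1=(23−7)−10=6

b_1=6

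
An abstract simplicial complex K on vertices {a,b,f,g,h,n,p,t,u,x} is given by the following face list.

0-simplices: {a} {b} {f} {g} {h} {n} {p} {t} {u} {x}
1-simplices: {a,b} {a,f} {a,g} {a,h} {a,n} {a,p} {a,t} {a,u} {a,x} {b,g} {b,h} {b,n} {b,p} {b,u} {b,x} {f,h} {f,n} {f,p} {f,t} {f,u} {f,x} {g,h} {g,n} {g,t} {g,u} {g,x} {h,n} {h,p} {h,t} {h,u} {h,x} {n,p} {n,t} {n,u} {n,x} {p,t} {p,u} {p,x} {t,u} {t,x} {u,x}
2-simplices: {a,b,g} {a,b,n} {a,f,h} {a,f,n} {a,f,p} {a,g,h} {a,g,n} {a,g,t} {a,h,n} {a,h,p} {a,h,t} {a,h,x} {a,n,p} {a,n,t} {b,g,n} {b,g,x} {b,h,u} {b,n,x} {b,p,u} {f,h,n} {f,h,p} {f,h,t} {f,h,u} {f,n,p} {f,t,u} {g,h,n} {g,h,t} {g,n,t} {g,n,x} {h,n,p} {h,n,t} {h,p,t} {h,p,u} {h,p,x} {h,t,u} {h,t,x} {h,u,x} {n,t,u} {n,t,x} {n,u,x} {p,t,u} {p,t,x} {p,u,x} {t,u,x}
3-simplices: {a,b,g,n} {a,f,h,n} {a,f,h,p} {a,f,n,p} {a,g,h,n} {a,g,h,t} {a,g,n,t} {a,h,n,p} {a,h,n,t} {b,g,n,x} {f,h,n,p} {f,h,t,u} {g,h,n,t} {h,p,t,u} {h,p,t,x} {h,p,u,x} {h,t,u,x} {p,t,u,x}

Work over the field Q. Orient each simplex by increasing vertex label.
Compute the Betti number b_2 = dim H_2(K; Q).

b_2=1

n_0=10 n_1=41 n_2=44 n_3=18  [Q]
∂1: piv[ab,af,ag,ah,an,ap,at,au,ax] rk=9  ker:bg,bh,bn,bp,bu,bx,fh,fn,fp,ft,fu,fx,gh,gn,gt,gu,gx,hn,hp,ht,hu,hx,np,nt,nu,nx,pt,pu,px,tu,tx,ux
∂2: piv[abg,abn,afh,afn,afp,agh,agn,agt,ahn,ahp,aht,ahx,anp,ant,bgx,bhu,bnx,bpu,fht,fhu,ftu,hpt,hpu,hpx,htx,hux,ntu,ntx] rk=28  ker:bgn,fhn,fhp,fnp,ghn,ght,gnt,gnx,hnp,hnt,htu,nux,ptu,ptx,pux,tux
∂3: piv[abgn,afhn,afhp,afnp,aghn,aght,agnt,ahnp,ahnt,bgnx,fhtu,hptu,hptx,hpux,htux] rk=15  ker:fhnp,ghnt,ptux
b_2=(44−28)−15=1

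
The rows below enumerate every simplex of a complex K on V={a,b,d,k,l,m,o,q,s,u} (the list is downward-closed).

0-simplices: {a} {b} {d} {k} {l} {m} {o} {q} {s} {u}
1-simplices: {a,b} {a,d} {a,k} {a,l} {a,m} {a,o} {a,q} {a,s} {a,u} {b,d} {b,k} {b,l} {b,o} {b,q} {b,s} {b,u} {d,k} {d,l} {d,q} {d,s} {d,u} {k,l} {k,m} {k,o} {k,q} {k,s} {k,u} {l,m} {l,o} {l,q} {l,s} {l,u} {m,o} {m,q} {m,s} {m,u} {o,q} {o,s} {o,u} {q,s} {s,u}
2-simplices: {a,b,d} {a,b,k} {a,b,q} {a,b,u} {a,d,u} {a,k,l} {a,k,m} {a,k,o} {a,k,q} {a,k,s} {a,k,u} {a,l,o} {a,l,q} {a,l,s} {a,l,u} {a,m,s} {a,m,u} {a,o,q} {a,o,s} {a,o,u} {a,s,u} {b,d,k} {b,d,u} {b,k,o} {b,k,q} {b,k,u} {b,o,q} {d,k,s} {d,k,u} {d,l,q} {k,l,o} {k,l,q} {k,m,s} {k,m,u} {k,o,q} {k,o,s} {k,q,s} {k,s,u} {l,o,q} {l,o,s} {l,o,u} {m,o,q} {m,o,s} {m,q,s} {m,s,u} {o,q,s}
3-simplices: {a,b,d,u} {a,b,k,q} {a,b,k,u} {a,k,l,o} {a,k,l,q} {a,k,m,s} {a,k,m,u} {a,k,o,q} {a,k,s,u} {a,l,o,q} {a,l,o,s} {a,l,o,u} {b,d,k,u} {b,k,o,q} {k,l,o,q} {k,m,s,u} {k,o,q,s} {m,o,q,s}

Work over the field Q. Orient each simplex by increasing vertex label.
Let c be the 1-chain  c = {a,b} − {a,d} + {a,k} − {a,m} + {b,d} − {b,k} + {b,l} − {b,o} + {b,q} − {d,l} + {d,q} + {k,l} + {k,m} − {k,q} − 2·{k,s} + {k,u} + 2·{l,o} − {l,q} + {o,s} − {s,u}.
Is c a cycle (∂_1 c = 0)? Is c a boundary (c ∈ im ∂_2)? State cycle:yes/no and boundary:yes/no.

cycle:yes boundary:no

n_0=10 n_1=41 n_2=46 n_3=18  [Q]
∂1: piv[ab,ad,ak,al,am,ao,aq,as,au] rk=9  ker:bd,bk,bl,bo,bq,bs,bu,dk,dl,dq,ds,du,kl,km,ko,kq,ks,ku,lm,lo,lq,ls,lu,mo,mq,ms,mu,oq,os,ou,qs,su
∂2: piv[abd,abk,abq,abu,adu,akl,akm,ako,akq,aks,aku,alo,alq,als,alu,ams,amu,aoq,aos,aou,asu,bdk,bko,dks,dlq,kqs,moq,mos] rk=28  ker:bdu,bkq,bku,boq,dku,klo,klq,kms,kmu,koq,kos,ksu,loq,los,lou,mqs,msu,oqs
∂3: piv[abdu,abkq,abku,aklo,aklq,akms,akmu,akoq,aksu,aloq,alos,alou,bdku,bkoq,kmsu,koqs,moqs] rk=17  ker:kloq
∂1c = 0
c vs im∂2: residual ≠ 0 ⇒ not boundary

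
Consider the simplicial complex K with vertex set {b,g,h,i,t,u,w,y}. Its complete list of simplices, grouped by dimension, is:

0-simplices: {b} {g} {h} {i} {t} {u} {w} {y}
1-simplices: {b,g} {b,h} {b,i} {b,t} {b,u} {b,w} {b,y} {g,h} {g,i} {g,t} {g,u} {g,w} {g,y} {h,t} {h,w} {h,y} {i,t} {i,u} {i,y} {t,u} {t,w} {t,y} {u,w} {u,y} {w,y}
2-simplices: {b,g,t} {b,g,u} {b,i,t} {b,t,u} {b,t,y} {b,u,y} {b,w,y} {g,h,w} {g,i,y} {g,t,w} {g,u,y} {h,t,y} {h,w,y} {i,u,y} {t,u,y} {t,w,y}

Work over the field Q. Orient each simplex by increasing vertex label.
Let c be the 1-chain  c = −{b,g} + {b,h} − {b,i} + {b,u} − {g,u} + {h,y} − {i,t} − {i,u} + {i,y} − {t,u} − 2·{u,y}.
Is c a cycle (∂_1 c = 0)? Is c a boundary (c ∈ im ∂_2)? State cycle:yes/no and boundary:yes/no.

cycle:yes boundary:no

n_0=8 n_1=25 n_2=16  [Q]
∂1: piv[bg,bh,bi,bt,bu,bw,by] rk=7  ker:gh,gi,gt,gu,gw,gy,ht,hw,hy,it,iu,iy,tu,tw,ty,uw,uy,wy
∂2: piv[bgt,bgu,bit,btu,bty,buy,bwy,ghw,giy,gtw,guy,hty,hwy,iuy,twy] rk=15  ker:tuy
∂1c = 0
c vs im∂2: residual ≠ 0 ⇒ not boundary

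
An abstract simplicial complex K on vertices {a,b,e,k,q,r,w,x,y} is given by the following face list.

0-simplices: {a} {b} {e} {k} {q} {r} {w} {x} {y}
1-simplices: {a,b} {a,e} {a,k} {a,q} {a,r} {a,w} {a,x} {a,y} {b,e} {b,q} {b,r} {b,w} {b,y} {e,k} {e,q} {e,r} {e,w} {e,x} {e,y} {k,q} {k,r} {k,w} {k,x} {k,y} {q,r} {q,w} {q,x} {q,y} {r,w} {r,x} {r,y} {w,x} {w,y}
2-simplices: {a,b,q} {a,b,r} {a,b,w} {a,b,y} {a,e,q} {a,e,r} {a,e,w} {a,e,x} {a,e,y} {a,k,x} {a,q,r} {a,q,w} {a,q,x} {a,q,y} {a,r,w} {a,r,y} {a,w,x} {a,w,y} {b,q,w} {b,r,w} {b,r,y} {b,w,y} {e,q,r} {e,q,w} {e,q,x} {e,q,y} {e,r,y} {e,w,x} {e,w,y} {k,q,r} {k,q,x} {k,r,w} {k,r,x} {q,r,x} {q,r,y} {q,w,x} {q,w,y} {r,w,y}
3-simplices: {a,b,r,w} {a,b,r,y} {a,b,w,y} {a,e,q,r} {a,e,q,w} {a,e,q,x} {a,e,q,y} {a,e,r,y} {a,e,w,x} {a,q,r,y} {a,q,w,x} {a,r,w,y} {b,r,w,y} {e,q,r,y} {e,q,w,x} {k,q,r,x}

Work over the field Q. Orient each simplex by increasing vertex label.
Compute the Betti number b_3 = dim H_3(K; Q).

b_3=3

n_0=9 n_1=33 n_2=38 n_3=16  [Q]
∂1: piv[ab,ae,ak,aq,ar,aw,ax,ay] rk=8  ker:be,bq,br,bw,by,ek,eq,er,ew,ex,ey,kq,kr,kw,kx,ky,qr,qw,qx,qy,rw,rx,ry,wx,wy
∂2: piv[abq,abr,abw,aby,aeq,aer,aew,aex,aey,akx,aqr,aqw,aqx,aqy,arw,ary,awx,awy,kqr,kqx,krw,krx] rk=22  ker:bqw,brw,bry,bwy,eqr,eqw,eqx,eqy,ery,ewx,ewy,qrx,qry,qwx,qwy,rwy
∂3: piv[abrw,abry,abwy,aeqr,aeqw,aeqx,aeqy,aery,aewx,aqry,aqwx,arwy,kqrx] rk=13  ker:brwy,eqry,eqwx
b_3=(16−13)−0=3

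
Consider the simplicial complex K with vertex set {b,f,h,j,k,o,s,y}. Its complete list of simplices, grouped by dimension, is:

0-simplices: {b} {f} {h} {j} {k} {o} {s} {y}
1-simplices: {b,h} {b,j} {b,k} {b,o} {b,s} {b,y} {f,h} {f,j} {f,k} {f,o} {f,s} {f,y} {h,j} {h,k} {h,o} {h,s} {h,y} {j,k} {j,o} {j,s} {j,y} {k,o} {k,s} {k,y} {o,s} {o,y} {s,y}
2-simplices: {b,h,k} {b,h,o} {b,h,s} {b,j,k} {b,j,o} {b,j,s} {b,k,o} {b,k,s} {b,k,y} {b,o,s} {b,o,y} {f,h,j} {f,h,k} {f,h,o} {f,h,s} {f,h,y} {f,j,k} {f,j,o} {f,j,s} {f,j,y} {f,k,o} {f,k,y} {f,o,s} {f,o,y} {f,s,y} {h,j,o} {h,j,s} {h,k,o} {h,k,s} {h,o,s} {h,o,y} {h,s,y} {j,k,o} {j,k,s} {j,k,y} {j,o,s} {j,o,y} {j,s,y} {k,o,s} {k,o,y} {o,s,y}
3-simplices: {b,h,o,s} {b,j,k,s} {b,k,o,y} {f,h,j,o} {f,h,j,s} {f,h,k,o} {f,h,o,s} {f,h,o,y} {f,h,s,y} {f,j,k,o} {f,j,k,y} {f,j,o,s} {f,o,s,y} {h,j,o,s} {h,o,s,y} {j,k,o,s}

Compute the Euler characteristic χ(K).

χ(K)=6

n_0=8 n_1=27 n_2=41 n_3=16
χ=+8−27+41−16=6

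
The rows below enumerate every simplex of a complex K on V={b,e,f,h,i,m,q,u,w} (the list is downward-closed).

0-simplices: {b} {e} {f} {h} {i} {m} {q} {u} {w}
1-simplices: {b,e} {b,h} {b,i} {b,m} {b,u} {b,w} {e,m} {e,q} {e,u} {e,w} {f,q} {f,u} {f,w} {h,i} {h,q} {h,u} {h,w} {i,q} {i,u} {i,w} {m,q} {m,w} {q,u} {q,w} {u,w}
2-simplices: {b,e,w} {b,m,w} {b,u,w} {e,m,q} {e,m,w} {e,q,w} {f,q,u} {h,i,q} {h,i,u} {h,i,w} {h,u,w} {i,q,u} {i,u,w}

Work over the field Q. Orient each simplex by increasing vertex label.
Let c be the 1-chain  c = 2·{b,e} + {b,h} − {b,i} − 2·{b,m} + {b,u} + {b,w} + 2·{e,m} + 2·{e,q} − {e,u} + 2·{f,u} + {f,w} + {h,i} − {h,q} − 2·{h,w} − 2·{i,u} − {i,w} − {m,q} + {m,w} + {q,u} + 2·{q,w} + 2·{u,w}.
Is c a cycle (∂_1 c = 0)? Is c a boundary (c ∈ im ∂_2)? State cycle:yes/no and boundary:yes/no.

n_0=9 n_1=25 n_2=13  [Q]
∂1: piv[be,bh,bi,bm,bu,bw,eq,fq] rk=8  ker:em,eu,ew,fu,fw,hi,hq,hu,hw,iq,iu,iw,mq,mw,qu,qw,uw
∂2: piv[bew,bmw,buw,emq,emw,eqw,fqu,hiq,hiu,hiw,huw,iqu] rk=12  ker:iuw
∂1c = −2·{b} − {e} − 3·{f} + 3·{h} + 3·{i} − 3·{q} − {u} + 4·{w}

cycle:no boundary:no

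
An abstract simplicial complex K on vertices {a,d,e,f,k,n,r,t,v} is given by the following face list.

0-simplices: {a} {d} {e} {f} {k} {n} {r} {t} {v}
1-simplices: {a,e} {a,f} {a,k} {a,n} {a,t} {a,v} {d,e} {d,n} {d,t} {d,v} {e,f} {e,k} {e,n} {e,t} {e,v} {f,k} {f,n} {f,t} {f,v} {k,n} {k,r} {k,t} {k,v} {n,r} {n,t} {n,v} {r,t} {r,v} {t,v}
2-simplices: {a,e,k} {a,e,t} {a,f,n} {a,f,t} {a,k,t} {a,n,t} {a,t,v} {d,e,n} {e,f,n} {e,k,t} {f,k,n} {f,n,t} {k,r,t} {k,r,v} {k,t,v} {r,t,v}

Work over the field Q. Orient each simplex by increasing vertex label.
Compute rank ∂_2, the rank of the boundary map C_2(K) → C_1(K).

rank∂_2=13

n_0=9 n_1=29 n_2=16  [Q]
∂1: piv[ae,af,ak,an,at,av,de,kr] rk=8  ker:dn,dt,dv,ef,ek,en,et,ev,fk,fn,ft,fv,kn,kt,kv,nr,nt,nv,rt,rv,tv
∂2: piv[aek,aet,afn,aft,akt,ant,atv,den,efn,fkn,krt,krv,ktv] rk=13  ker:ekt,fnt,rtv
rk∂_2=13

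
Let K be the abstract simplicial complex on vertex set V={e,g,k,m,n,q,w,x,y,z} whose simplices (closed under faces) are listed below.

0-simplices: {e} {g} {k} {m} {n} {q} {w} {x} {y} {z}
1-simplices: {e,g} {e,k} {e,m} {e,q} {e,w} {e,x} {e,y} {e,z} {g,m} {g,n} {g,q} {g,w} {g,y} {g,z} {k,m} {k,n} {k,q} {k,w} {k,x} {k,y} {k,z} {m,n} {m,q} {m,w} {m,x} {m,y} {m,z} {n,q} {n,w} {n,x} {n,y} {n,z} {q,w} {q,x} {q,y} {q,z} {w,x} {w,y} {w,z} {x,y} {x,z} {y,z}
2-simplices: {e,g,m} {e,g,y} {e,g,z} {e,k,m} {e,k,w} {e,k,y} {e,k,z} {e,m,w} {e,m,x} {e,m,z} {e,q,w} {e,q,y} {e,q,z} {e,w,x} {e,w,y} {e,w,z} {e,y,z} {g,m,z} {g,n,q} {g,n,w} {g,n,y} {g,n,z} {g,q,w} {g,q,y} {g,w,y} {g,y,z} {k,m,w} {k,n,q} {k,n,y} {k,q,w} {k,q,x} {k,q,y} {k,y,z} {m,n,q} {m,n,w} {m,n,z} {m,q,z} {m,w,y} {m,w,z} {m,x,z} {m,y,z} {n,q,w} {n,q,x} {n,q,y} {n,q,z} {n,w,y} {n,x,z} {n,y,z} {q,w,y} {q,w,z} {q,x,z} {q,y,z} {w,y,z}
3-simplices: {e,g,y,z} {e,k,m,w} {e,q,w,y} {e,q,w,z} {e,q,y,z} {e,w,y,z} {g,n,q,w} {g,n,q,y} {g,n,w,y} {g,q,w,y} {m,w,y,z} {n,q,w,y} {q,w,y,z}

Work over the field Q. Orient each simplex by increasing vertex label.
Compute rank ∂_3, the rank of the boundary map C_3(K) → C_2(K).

rank∂_3=11

n_0=10 n_1=42 n_2=53 n_3=13  [Q]
∂1: piv[eg,ek,em,eq,ew,ex,ey,ez,gn] rk=9  ker:gm,gq,gw,gy,gz,km,kn,kq,kw,kx,ky,kz,mn,mq,mw,mx,my,mz,nq,nw,nx,ny,nz,qw,qx,qy,qz,wx,wy,wz,xy,xz,yz
∂2: piv[egm,egy,egz,ekm,ekw,eky,ekz,emw,emx,emz,eqw,eqy,eqz,ewx,ewy,ewz,eyz,gnq,gnw,gny,gnz,gqw,gqy,knq,kny,kqx,mnq,mnw,mwy,mxz,nqx,nxz] rk=32  ker:gmz,gwy,gyz,kmw,kqw,kqy,kyz,mnz,mqz,mwz,myz,nqw,nqy,nqz,nwy,nyz,qwy,qwz,qxz,qyz,wyz
∂3: piv[egyz,ekmw,eqwy,eqwz,eqyz,ewyz,gnqw,gnqy,gnwy,gqwy,mwyz] rk=11  ker:nqwy,qwyz
rk∂_3=11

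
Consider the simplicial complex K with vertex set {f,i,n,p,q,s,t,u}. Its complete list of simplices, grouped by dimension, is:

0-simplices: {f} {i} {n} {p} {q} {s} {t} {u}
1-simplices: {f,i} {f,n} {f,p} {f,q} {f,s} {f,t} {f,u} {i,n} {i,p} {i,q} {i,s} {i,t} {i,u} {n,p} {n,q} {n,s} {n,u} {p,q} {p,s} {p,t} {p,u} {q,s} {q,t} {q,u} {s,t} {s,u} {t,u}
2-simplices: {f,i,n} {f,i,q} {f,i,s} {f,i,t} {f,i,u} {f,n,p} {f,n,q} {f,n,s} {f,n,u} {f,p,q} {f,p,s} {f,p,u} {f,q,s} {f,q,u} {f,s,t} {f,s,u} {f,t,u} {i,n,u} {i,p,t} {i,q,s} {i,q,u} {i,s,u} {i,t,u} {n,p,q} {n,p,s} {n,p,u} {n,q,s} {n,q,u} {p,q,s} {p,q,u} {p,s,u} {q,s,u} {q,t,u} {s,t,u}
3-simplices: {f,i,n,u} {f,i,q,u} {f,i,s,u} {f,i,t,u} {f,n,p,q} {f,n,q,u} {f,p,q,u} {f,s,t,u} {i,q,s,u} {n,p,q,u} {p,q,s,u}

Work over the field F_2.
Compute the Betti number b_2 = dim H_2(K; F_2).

b_2=4

n_0=8 n_1=27 n_2=34 n_3=11  [Z2]
∂1: piv[fi,fn,fp,fq,fs,ft,fu] rk=7  ker:in,ip,iq,is,it,iu,np,nq,ns,nu,pq,ps,pt,pu,qs,qt,qu,st,su,tu
∂2: piv[fin,fiq,fis,fit,fiu,fnp,fnq,fns,fnu,fpq,fps,fpu,fqs,fqu,fst,fsu,ftu,ipt,qtu] rk=19  ker:inu,iqs,iqu,isu,itu,npq,nps,npu,nqs,nqu,pqs,pqu,psu,qsu,stu
∂3: piv[finu,fiqu,fisu,fitu,fnpq,fnqu,fpqu,fstu,iqsu,npqu,pqsu] rk=11
b_2=(34−19)−11=4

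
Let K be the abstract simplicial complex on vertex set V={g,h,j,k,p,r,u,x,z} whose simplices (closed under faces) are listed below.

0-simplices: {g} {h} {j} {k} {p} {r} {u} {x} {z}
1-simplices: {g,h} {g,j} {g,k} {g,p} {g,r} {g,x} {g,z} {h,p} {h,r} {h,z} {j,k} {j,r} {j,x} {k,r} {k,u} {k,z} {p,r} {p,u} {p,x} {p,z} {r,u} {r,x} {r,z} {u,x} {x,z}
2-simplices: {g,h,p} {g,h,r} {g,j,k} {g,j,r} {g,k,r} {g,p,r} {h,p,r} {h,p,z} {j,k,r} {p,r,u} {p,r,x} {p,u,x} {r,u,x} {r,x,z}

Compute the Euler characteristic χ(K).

n_0=9 n_1=25 n_2=14
χ=+9−25+14=-2

χ(K)=-2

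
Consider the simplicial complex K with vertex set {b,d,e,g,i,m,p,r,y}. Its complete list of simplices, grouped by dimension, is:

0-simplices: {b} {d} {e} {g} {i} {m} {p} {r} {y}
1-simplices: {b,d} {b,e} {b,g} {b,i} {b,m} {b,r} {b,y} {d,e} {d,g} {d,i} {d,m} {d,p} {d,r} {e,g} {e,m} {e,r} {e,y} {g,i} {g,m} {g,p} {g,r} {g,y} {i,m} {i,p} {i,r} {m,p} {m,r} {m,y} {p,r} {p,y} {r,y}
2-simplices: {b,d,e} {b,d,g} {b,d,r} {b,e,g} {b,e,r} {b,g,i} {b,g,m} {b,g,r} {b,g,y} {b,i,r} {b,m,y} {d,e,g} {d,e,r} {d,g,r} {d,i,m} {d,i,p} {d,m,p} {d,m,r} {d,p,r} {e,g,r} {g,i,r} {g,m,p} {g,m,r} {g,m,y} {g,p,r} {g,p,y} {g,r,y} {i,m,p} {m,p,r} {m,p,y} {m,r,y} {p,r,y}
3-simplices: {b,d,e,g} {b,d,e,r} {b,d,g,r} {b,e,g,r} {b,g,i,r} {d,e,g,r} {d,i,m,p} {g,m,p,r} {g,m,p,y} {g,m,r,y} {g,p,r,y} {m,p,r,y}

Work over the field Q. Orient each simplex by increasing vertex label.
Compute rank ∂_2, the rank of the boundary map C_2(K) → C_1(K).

n_0=9 n_1=31 n_2=32 n_3=12  [Q]
∂1: piv[bd,be,bg,bi,bm,br,by,dp] rk=8  ker:de,dg,di,dm,dr,eg,em,er,ey,gi,gm,gp,gr,gy,im,ip,ir,mp,mr,my,pr,py,ry
∂2: piv[bde,bdg,bdr,beg,ber,bgi,bgm,bgr,bgy,bir,bmy,dim,dip,dmp,dmr,dpr,gmp,gmr,gpy,gry] rk=20  ker:deg,der,dgr,egr,gir,gmy,gpr,imp,mpr,mpy,mry,pry
∂3: piv[bdeg,bder,bdgr,begr,bgir,dimp,gmpr,gmpy,gmry,gpry] rk=10  ker:degr,mpry
rk∂_2=20

rank∂_2=20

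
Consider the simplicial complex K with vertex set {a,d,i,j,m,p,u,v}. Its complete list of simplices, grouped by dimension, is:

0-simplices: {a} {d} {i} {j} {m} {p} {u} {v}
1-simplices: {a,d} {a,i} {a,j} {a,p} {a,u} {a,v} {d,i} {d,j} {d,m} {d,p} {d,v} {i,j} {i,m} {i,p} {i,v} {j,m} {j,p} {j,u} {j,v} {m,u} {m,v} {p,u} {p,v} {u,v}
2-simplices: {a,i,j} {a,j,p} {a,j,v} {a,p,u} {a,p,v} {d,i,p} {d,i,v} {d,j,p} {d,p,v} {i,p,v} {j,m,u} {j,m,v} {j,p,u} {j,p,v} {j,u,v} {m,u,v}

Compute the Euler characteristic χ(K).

χ(K)=0

n_0=8 n_1=24 n_2=16
χ=+8−24+16=0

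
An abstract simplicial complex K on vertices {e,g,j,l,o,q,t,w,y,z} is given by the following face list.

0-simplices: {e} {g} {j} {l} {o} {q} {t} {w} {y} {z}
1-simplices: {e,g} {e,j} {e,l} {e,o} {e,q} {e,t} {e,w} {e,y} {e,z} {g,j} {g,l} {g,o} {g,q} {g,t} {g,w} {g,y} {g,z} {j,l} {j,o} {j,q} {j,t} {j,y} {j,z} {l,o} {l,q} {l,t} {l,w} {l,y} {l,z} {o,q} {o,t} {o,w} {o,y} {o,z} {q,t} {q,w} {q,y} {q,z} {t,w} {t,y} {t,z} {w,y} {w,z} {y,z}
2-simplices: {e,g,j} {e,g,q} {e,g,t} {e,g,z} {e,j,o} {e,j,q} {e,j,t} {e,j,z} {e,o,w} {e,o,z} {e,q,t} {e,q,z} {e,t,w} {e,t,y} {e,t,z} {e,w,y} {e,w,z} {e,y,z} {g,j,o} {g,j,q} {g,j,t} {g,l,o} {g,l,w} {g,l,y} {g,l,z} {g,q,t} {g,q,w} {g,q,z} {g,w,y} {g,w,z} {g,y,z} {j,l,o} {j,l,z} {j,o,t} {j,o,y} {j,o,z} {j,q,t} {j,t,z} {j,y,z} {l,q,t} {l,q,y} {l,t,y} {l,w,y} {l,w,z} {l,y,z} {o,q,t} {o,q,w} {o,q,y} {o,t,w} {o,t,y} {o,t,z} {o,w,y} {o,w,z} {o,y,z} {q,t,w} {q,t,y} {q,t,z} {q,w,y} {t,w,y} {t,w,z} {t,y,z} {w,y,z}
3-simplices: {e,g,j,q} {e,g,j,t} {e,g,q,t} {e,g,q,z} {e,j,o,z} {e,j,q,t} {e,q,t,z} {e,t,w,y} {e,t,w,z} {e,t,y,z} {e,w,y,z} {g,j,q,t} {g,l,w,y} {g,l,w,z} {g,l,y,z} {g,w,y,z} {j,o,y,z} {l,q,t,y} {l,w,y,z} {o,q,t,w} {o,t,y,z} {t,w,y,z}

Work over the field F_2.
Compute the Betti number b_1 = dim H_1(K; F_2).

b_1=1

n_0=10 n_1=44 n_2=62 n_3=22  [Z2]
∂1: piv[eg,ej,el,eo,eq,et,ew,ey,ez] rk=9  ker:gj,gl,go,gq,gt,gw,gy,gz,jl,jo,jq,jt,jy,jz,lo,lq,lt,lw,ly,lz,oq,ot,ow,oy,oz,qt,qw,qy,qz,tw,ty,tz,wy,wz,yz
∂2: piv[egj,egq,egt,egz,ejo,ejq,ejt,ejz,eow,eoz,eqt,eqz,etw,ety,etz,ewy,ewz,eyz,gjo,glo,glw,gly,glz,gqw,gwy,gwz,jlo,jot,joy,jyz,lqt,lqy,lty,oqt] rk=34  ker:gjq,gjt,gqt,gqz,gyz,jlz,joz,jqt,jtz,lwy,lwz,lyz,oqw,oqy,otw,oty,otz,owy,owz,oyz,qtw,qty,qtz,qwy,twy,twz,tyz,wyz
∂3: piv[egjq,egjt,egqt,egqz,ejoz,ejqt,eqtz,etwy,etwz,etyz,ewyz,glwy,glwz,glyz,gwyz,joyz,lqty,oqtw,otyz] rk=19  ker:gjqt,lwyz,twyz
b_1=(44−9)−34=1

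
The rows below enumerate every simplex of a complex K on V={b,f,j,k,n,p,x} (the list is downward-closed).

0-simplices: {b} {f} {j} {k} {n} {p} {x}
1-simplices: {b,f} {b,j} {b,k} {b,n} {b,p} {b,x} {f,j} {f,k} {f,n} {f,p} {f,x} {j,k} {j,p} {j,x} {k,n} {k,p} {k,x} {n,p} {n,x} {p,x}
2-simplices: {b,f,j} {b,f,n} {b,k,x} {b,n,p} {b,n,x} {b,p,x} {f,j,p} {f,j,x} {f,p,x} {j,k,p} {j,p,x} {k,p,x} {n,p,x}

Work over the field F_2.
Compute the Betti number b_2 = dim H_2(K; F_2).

b_2=2

n_0=7 n_1=20 n_2=13  [Z2]
∂1: piv[bf,bj,bk,bn,bp,bx] rk=6  ker:fj,fk,fn,fp,fx,jk,jp,jx,kn,kp,kx,np,nx,px
∂2: piv[bfj,bfn,bkx,bnp,bnx,bpx,fjp,fjx,fpx,jkp,kpx] rk=11  ker:jpx,npx
b_2=(13−11)−0=2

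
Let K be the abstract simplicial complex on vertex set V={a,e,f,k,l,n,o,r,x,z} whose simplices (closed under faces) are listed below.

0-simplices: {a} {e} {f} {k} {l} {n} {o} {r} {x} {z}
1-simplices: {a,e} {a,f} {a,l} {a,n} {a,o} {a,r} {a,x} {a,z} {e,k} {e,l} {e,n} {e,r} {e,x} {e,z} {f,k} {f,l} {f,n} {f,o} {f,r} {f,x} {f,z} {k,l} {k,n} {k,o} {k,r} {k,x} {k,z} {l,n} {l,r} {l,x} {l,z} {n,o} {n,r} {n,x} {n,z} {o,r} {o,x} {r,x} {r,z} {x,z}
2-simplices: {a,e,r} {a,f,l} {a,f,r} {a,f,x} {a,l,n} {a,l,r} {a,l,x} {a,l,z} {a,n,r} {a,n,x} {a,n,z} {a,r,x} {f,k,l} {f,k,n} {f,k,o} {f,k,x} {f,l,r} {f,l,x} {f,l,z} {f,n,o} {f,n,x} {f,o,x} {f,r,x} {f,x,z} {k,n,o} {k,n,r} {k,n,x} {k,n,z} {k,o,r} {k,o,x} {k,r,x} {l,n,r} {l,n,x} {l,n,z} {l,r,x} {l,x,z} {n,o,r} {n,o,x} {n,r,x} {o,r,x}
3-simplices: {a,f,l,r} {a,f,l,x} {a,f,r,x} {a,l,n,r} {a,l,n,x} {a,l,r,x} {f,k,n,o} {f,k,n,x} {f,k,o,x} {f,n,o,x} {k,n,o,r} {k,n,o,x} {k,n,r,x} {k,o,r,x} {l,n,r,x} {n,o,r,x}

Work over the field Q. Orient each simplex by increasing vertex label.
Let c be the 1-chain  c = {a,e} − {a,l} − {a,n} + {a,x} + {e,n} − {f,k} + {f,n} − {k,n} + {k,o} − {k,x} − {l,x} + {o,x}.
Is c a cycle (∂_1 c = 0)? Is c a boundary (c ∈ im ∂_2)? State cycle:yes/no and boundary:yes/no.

n_0=10 n_1=40 n_2=40 n_3=16  [Q]
∂1: piv[ae,af,al,an,ao,ar,ax,az,ek] rk=9  ker:el,en,er,ex,ez,fk,fl,fn,fo,fr,fx,fz,kl,kn,ko,kr,kx,kz,ln,lr,lx,lz,no,nr,nx,nz,or,ox,rx,rz,xz
∂2: piv[aer,afl,afr,afx,aln,alr,alx,alz,anr,anx,anz,arx,fkl,fkn,fko,fkx,flz,fno,fnx,fox,fxz,knr,knz,kor] rk=24  ker:flr,flx,frx,kno,knx,kox,krx,lnr,lnx,lnz,lrx,lxz,nor,nox,nrx,orx
∂3: piv[aflr,aflx,afrx,alnr,alnx,alrx,fkno,fknx,fkox,fnox,knor,knrx,korx,lnrx] rk=14  ker:knox,norx
∂1c = 0
c vs im∂2: residual ≠ 0 ⇒ not boundary

cycle:yes boundary:no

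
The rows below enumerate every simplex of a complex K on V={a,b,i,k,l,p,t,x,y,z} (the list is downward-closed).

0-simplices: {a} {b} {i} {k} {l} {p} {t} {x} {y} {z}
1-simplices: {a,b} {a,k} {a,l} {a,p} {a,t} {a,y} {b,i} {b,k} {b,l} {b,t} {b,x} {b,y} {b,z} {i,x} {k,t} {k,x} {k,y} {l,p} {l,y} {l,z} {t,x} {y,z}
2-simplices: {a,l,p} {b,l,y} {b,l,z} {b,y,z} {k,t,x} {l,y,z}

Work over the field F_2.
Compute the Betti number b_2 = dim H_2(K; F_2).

n_0=10 n_1=22 n_2=6  [Z2]
∂1: piv[ab,ak,al,ap,at,ay,bi,bx,bz] rk=9  ker:bk,bl,bt,by,ix,kt,kx,ky,lp,ly,lz,tx,yz
∂2: piv[alp,bly,blz,byz,ktx] rk=5  ker:lyz
b_2=(6−5)−0=1

b_2=1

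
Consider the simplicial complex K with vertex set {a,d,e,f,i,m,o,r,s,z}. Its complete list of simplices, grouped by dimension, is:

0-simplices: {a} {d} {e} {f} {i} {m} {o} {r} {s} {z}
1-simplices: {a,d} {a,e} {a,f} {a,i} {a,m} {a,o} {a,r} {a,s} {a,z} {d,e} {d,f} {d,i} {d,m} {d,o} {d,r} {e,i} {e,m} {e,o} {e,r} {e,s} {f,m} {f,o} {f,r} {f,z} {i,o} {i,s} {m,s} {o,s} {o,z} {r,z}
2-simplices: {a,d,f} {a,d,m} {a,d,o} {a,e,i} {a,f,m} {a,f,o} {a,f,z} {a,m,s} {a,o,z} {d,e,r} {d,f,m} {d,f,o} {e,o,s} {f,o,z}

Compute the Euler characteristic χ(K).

χ(K)=-6

n_0=10 n_1=30 n_2=14
χ=+10−30+14=-6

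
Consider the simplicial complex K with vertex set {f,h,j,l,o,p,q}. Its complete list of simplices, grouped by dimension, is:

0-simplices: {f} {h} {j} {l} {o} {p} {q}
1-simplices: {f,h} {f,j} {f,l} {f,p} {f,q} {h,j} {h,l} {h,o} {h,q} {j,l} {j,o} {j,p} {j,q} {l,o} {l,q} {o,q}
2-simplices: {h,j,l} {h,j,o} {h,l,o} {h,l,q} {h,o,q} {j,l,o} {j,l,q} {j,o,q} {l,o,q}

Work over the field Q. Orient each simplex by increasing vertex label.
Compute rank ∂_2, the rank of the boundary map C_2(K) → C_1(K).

n_0=7 n_1=16 n_2=9  [Q]
∂1: piv[fh,fj,fl,fp,fq,ho] rk=6  ker:hj,hl,hq,jl,jo,jp,jq,lo,lq,oq
∂2: piv[hjl,hjo,hlo,hlq,hoq,jlq] rk=6  ker:jlo,joq,loq
rk∂_2=6

rank∂_2=6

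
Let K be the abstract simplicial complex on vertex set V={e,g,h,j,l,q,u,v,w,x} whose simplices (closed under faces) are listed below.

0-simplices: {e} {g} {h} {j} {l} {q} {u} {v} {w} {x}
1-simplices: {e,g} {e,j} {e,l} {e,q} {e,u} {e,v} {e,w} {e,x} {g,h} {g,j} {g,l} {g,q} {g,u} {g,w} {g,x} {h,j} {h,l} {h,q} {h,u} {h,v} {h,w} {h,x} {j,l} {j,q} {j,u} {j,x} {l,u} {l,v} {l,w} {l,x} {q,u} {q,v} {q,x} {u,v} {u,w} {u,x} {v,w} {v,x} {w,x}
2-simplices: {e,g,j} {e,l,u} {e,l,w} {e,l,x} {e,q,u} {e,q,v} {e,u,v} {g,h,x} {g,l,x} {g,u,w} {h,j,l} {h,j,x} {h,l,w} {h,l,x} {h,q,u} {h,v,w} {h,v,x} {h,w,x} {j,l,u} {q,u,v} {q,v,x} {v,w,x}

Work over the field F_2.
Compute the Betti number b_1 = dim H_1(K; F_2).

b_1=10

n_0=10 n_1=39 n_2=22  [Z2]
∂1: piv[eg,ej,el,eq,eu,ev,ew,ex,gh] rk=9  ker:gj,gl,gq,gu,gw,gx,hj,hl,hq,hu,hv,hw,hx,jl,jq,ju,jx,lu,lv,lw,lx,qu,qv,qx,uv,uw,ux,vw,vx,wx
∂2: piv[egj,elu,elw,elx,equ,eqv,euv,ghx,glx,guw,hjl,hjx,hlw,hlx,hqu,hvw,hvx,hwx,jlu,qvx] rk=20  ker:quv,vwx
b_1=(39−9)−20=10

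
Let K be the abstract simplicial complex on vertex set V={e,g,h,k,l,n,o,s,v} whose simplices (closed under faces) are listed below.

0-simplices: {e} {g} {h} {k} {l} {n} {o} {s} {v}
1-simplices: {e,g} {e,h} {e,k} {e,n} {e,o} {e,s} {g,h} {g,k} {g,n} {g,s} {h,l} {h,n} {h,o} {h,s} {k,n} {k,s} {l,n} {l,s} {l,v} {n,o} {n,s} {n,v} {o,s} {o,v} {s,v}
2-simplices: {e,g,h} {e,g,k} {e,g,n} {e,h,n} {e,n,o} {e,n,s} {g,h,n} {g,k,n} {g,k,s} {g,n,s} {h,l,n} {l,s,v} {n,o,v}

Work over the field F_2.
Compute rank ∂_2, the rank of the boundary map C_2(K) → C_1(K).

rank∂_2=12

n_0=9 n_1=25 n_2=13  [Z2]
∂1: piv[eg,eh,ek,en,eo,es,hl,lv] rk=8  ker:gh,gk,gn,gs,hn,ho,hs,kn,ks,ln,ls,no,ns,nv,os,ov,sv
∂2: piv[egh,egk,egn,ehn,eno,ens,gkn,gks,gns,hln,lsv,nov] rk=12  ker:ghn
rk∂_2=12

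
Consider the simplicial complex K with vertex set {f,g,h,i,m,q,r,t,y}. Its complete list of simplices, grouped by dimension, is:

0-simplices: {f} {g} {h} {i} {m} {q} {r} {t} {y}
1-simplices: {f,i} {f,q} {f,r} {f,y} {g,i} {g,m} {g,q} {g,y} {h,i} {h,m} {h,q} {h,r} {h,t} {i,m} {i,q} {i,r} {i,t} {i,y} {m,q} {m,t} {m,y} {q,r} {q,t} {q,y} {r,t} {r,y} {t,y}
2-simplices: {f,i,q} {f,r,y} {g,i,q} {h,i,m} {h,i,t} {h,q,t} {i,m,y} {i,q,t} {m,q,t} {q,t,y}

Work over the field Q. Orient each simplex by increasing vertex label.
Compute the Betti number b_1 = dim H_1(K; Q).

b_1=9

n_0=9 n_1=27 n_2=10  [Q]
∂1: piv[fi,fq,fr,fy,gi,gm,hi,ht] rk=8  ker:gq,gy,hm,hq,hr,im,iq,ir,it,iy,mq,mt,my,qr,qt,qy,rt,ry,ty
∂2: piv[fiq,fry,giq,him,hit,hqt,imy,iqt,mqt,qty] rk=10
b_1=(27−8)−10=9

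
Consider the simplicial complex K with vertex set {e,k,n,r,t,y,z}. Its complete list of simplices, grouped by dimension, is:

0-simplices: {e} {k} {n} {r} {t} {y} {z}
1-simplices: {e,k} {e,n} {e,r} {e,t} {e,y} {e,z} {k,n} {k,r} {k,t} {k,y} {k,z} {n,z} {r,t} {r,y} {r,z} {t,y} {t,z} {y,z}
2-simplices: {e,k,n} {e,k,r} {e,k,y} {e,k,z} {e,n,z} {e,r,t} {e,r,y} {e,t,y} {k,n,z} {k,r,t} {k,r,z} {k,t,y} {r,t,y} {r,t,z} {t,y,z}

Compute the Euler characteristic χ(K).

χ(K)=4

n_0=7 n_1=18 n_2=15
χ=+7−18+15=4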